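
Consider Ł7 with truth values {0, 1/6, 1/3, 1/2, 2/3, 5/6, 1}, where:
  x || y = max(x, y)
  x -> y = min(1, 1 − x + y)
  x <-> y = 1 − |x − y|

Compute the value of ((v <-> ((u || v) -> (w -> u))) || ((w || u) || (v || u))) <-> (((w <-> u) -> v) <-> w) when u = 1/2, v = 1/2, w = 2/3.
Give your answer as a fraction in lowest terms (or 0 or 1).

u || v = 1/2 || 1/2 = 1/2
w -> u = 2/3 -> 1/2 = 5/6
(u || v) -> (w -> u) = 1/2 -> 5/6 = 1
v <-> ((u || v) -> (w -> u)) = 1/2 <-> 1 = 1/2
w || u = 2/3 || 1/2 = 2/3
v || u = 1/2 || 1/2 = 1/2
(w || u) || (v || u) = 2/3 || 1/2 = 2/3
(v <-> ((u || v) -> (w -> u))) || ((w || u) || (v || u)) = 1/2 || 2/3 = 2/3
w <-> u = 2/3 <-> 1/2 = 5/6
(w <-> u) -> v = 5/6 -> 1/2 = 2/3
((w <-> u) -> v) <-> w = 2/3 <-> 2/3 = 1
((v <-> ((u || v) -> (w -> u))) || ((w || u) || (v || u))) <-> (((w <-> u) -> v) <-> w) = 2/3 <-> 1 = 2/3

2/3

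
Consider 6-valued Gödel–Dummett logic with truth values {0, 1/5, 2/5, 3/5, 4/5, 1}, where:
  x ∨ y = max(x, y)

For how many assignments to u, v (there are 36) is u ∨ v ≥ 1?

11

value 1: 11 assignments (counts)
value 4/5: 9 assignments
value 3/5: 7 assignments
value 2/5: 5 assignments
value 1/5: 3 assignments
value 0: 1 assignment
So 11 of the 36 assignments meet the threshold.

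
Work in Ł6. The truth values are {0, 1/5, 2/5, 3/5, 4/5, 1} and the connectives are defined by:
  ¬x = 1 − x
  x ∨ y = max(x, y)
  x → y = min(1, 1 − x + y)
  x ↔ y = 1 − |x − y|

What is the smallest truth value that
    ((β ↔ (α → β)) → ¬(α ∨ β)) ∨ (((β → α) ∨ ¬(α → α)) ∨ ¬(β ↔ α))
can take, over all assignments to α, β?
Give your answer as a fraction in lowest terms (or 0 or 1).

Take α = 1/5, β = 4/5:
α → β = 1/5 → 4/5 = 1
β ↔ (α → β) = 4/5 ↔ 1 = 4/5
α ∨ β = 1/5 ∨ 4/5 = 4/5
¬(α ∨ β) = ¬4/5 = 1/5
(β ↔ (α → β)) → ¬(α ∨ β) = 4/5 → 1/5 = 2/5
β → α = 4/5 → 1/5 = 2/5
α → α = 1/5 → 1/5 = 1
¬(α → α) = ¬1 = 0
(β → α) ∨ ¬(α → α) = 2/5 ∨ 0 = 2/5
β ↔ α = 4/5 ↔ 1/5 = 2/5
¬(β ↔ α) = ¬2/5 = 3/5
((β → α) ∨ ¬(α → α)) ∨ ¬(β ↔ α) = 2/5 ∨ 3/5 = 3/5
((β ↔ (α → β)) → ¬(α ∨ β)) ∨ (((β → α) ∨ ¬(α → α)) ∨ ¬(β ↔ α)) = 2/5 ∨ 3/5 = 3/5
No assignment yields a value below 3/5, so this is the minimum.

3/5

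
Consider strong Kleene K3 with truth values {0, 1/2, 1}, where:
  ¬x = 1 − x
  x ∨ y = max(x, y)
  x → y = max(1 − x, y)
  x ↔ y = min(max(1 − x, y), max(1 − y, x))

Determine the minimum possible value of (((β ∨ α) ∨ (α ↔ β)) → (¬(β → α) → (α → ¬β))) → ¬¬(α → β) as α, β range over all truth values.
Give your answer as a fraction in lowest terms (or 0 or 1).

Take α = 1, β = 0:
β ∨ α = 0 ∨ 1 = 1
α ↔ β = 1 ↔ 0 = 0
(β ∨ α) ∨ (α ↔ β) = 1 ∨ 0 = 1
β → α = 0 → 1 = 1
¬(β → α) = ¬1 = 0
¬β = ¬0 = 1
α → ¬β = 1 → 1 = 1
¬(β → α) → (α → ¬β) = 0 → 1 = 1
((β ∨ α) ∨ (α ↔ β)) → (¬(β → α) → (α → ¬β)) = 1 → 1 = 1
α → β = 1 → 0 = 0
¬(α → β) = ¬0 = 1
¬¬(α → β) = ¬1 = 0
(((β ∨ α) ∨ (α ↔ β)) → (¬(β → α) → (α → ¬β))) → ¬¬(α → β) = 1 → 0 = 0
No assignment yields a value below 0, so this is the minimum.

0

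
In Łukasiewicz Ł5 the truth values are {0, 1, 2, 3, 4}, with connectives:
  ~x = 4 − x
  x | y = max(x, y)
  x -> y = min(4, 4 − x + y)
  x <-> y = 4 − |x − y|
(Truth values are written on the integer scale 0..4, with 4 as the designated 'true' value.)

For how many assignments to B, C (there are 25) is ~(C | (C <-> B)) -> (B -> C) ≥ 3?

22

value 4: 22 assignments (counts)
value 2: 2 assignments
value 0: 1 assignment
So 22 of the 25 assignments meet the threshold.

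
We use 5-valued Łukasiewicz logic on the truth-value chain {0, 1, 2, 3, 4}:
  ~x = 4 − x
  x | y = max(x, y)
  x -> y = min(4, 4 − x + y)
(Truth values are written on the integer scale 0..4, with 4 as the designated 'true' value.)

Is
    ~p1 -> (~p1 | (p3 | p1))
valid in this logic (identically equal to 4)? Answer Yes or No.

Yes

At p1 = 1, p3 = 2, for instance:
~p1 = ~1 = 3
p3 | p1 = 2 | 1 = 2
~p1 | (p3 | p1) = 3 | 2 = 3
~p1 -> (~p1 | (p3 | p1)) = 3 -> 3 = 4
and checking the remaining 24 assignments likewise gives ≥ 4 in every case.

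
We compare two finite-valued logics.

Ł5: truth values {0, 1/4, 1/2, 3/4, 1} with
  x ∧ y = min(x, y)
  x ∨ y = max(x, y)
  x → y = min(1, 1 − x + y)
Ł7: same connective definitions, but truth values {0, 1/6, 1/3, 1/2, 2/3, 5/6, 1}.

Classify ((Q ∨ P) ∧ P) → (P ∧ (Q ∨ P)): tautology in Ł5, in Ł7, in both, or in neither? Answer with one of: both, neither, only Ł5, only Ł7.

both

In Ł5: every assignment gives 1 — tautology.
In Ł7: every assignment gives 1 — tautology.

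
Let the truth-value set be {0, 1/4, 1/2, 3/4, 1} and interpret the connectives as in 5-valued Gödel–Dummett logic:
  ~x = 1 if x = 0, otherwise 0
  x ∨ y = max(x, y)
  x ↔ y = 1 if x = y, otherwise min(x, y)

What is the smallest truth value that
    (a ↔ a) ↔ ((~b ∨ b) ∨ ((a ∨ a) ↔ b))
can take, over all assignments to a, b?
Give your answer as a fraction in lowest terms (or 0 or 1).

1/4

Take a = 0, b = 1/4:
a ↔ a = 0 ↔ 0 = 1
~b = ~1/4 = 0
~b ∨ b = 0 ∨ 1/4 = 1/4
a ∨ a = 0 ∨ 0 = 0
(a ∨ a) ↔ b = 0 ↔ 1/4 = 0
(~b ∨ b) ∨ ((a ∨ a) ↔ b) = 1/4 ∨ 0 = 1/4
(a ↔ a) ↔ ((~b ∨ b) ∨ ((a ∨ a) ↔ b)) = 1 ↔ 1/4 = 1/4
No assignment yields a value below 1/4, so this is the minimum.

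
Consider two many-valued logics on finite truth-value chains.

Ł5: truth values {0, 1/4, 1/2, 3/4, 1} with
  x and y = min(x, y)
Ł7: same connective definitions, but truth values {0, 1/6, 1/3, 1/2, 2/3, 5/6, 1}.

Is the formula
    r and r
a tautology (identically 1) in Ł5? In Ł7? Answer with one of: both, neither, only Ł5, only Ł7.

In Ł5: at r = 0 the value is 0 — not a tautology.
In Ł7: at r = 0 the value is 0 — not a tautology.

neither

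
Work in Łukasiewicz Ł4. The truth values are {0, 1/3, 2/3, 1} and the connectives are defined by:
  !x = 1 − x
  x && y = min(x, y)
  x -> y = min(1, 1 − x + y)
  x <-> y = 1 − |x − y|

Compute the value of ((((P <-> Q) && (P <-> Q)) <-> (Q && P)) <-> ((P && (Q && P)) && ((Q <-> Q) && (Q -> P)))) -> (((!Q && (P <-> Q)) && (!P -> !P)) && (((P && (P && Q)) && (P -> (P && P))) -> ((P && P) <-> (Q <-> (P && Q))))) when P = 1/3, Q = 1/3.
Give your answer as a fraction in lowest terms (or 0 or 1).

2/3

P <-> Q = 1/3 <-> 1/3 = 1
P <-> Q = 1/3 <-> 1/3 = 1
(P <-> Q) && (P <-> Q) = 1 && 1 = 1
Q && P = 1/3 && 1/3 = 1/3
((P <-> Q) && (P <-> Q)) <-> (Q && P) = 1 <-> 1/3 = 1/3
Q && P = 1/3 && 1/3 = 1/3
P && (Q && P) = 1/3 && 1/3 = 1/3
Q <-> Q = 1/3 <-> 1/3 = 1
Q -> P = 1/3 -> 1/3 = 1
(Q <-> Q) && (Q -> P) = 1 && 1 = 1
(P && (Q && P)) && ((Q <-> Q) && (Q -> P)) = 1/3 && 1 = 1/3
(((P <-> Q) && (P <-> Q)) <-> (Q && P)) <-> ((P && (Q && P)) && ((Q <-> Q) && (Q -> P))) = 1/3 <-> 1/3 = 1
!Q = !1/3 = 2/3
P <-> Q = 1/3 <-> 1/3 = 1
!Q && (P <-> Q) = 2/3 && 1 = 2/3
!P = !1/3 = 2/3
!P = !1/3 = 2/3
!P -> !P = 2/3 -> 2/3 = 1
(!Q && (P <-> Q)) && (!P -> !P) = 2/3 && 1 = 2/3
P && Q = 1/3 && 1/3 = 1/3
P && (P && Q) = 1/3 && 1/3 = 1/3
P && P = 1/3 && 1/3 = 1/3
P -> (P && P) = 1/3 -> 1/3 = 1
(P && (P && Q)) && (P -> (P && P)) = 1/3 && 1 = 1/3
P && P = 1/3 && 1/3 = 1/3
P && Q = 1/3 && 1/3 = 1/3
Q <-> (P && Q) = 1/3 <-> 1/3 = 1
(P && P) <-> (Q <-> (P && Q)) = 1/3 <-> 1 = 1/3
((P && (P && Q)) && (P -> (P && P))) -> ((P && P) <-> (Q <-> (P && Q))) = 1/3 -> 1/3 = 1
((!Q && (P <-> Q)) && (!P -> !P)) && (((P && (P && Q)) && (P -> (P && P))) -> ((P && P) <-> (Q <-> (P && Q)))) = 2/3 && 1 = 2/3
((((P <-> Q) && (P <-> Q)) <-> (Q && P)) <-> ((P && (Q && P)) && ((Q <-> Q) && (Q -> P)))) -> (((!Q && (P <-> Q)) && (!P -> !P)) && (((P && (P && Q)) && (P -> (P && P))) -> ((P && P) <-> (Q <-> (P && Q))))) = 1 -> 2/3 = 2/3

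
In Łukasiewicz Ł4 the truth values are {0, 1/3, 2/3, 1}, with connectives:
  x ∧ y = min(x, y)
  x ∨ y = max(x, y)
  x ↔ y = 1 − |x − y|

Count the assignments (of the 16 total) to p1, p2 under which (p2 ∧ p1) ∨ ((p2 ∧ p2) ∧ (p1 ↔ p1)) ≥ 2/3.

8

p1 = 0, p2 = 0 ↦ 0  <
p1 = 0, p2 = 1/3 ↦ 1/3  <
p1 = 0, p2 = 2/3 ↦ 2/3  ≥
p1 = 0, p2 = 1 ↦ 1  ≥
p1 = 1/3, p2 = 0 ↦ 0  <
p1 = 1/3, p2 = 1/3 ↦ 1/3  <
p1 = 1/3, p2 = 2/3 ↦ 2/3  ≥
p1 = 1/3, p2 = 1 ↦ 1  ≥
p1 = 2/3, p2 = 0 ↦ 0  <
p1 = 2/3, p2 = 1/3 ↦ 1/3  <
p1 = 2/3, p2 = 2/3 ↦ 2/3  ≥
p1 = 2/3, p2 = 1 ↦ 1  ≥
p1 = 1, p2 = 0 ↦ 0  <
p1 = 1, p2 = 1/3 ↦ 1/3  <
p1 = 1, p2 = 2/3 ↦ 2/3  ≥
p1 = 1, p2 = 1 ↦ 1  ≥
So 8 of the 16 assignments meet the threshold.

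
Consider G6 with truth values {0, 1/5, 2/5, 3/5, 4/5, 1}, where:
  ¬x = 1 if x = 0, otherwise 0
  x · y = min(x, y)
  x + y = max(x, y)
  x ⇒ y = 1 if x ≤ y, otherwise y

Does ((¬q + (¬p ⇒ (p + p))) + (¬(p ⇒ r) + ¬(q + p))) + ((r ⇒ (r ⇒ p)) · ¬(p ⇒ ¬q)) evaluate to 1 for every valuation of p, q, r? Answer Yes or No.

Counterexample: take p = 0, q = 1/5, r = 0.
¬q = ¬1/5 = 0
¬p = ¬0 = 1
p + p = 0 + 0 = 0
¬p ⇒ (p + p) = 1 ⇒ 0 = 0
¬q + (¬p ⇒ (p + p)) = 0 + 0 = 0
p ⇒ r = 0 ⇒ 0 = 1
¬(p ⇒ r) = ¬1 = 0
q + p = 1/5 + 0 = 1/5
¬(q + p) = ¬1/5 = 0
¬(p ⇒ r) + ¬(q + p) = 0 + 0 = 0
(¬q + (¬p ⇒ (p + p))) + (¬(p ⇒ r) + ¬(q + p)) = 0 + 0 = 0
r ⇒ p = 0 ⇒ 0 = 1
r ⇒ (r ⇒ p) = 0 ⇒ 1 = 1
¬q = ¬1/5 = 0
p ⇒ ¬q = 0 ⇒ 0 = 1
¬(p ⇒ ¬q) = ¬1 = 0
(r ⇒ (r ⇒ p)) · ¬(p ⇒ ¬q) = 1 · 0 = 0
((¬q + (¬p ⇒ (p + p))) + (¬(p ⇒ r) + ¬(q + p))) + ((r ⇒ (r ⇒ p)) · ¬(p ⇒ ¬q)) = 0 + 0 = 0
This gives 0 ≠ 1.

No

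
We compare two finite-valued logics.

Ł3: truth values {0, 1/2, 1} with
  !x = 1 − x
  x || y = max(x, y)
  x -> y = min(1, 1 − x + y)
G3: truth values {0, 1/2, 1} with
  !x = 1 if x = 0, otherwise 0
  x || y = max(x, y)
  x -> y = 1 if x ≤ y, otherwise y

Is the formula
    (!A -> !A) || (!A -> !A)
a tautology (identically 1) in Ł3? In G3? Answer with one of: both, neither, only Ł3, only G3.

In Ł3: every assignment gives 1 — tautology.
In G3: every assignment gives 1 — tautology.

both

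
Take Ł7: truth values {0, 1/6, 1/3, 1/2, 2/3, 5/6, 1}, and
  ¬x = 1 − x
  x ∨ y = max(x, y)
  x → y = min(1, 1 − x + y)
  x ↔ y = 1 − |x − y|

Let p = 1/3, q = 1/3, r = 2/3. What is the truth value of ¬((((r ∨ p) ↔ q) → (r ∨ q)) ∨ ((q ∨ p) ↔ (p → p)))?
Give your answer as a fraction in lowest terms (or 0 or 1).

0

r ∨ p = 2/3 ∨ 1/3 = 2/3
(r ∨ p) ↔ q = 2/3 ↔ 1/3 = 2/3
r ∨ q = 2/3 ∨ 1/3 = 2/3
((r ∨ p) ↔ q) → (r ∨ q) = 2/3 → 2/3 = 1
q ∨ p = 1/3 ∨ 1/3 = 1/3
p → p = 1/3 → 1/3 = 1
(q ∨ p) ↔ (p → p) = 1/3 ↔ 1 = 1/3
(((r ∨ p) ↔ q) → (r ∨ q)) ∨ ((q ∨ p) ↔ (p → p)) = 1 ∨ 1/3 = 1
¬((((r ∨ p) ↔ q) → (r ∨ q)) ∨ ((q ∨ p) ↔ (p → p))) = ¬1 = 0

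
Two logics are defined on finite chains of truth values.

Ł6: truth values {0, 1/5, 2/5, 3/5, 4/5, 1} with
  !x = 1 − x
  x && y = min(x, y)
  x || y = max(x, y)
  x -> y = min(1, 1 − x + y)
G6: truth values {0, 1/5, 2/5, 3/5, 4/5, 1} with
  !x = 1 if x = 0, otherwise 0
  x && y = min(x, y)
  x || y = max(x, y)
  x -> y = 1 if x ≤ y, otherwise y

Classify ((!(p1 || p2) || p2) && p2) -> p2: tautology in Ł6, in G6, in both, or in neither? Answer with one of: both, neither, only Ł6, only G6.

both

In Ł6: every assignment gives 1 — tautology.
In G6: every assignment gives 1 — tautology.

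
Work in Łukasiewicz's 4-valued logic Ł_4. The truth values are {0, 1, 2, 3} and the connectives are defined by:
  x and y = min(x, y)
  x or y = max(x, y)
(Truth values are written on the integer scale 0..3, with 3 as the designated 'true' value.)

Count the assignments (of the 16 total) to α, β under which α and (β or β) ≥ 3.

1

α = 0, β = 0 ↦ 0  <
α = 0, β = 1 ↦ 0  <
α = 0, β = 2 ↦ 0  <
α = 0, β = 3 ↦ 0  <
α = 1, β = 0 ↦ 0  <
α = 1, β = 1 ↦ 1  <
α = 1, β = 2 ↦ 1  <
α = 1, β = 3 ↦ 1  <
α = 2, β = 0 ↦ 0  <
α = 2, β = 1 ↦ 1  <
α = 2, β = 2 ↦ 2  <
α = 2, β = 3 ↦ 2  <
α = 3, β = 0 ↦ 0  <
α = 3, β = 1 ↦ 1  <
α = 3, β = 2 ↦ 2  <
α = 3, β = 3 ↦ 3  ≥
So 1 of the 16 assignments meets the threshold.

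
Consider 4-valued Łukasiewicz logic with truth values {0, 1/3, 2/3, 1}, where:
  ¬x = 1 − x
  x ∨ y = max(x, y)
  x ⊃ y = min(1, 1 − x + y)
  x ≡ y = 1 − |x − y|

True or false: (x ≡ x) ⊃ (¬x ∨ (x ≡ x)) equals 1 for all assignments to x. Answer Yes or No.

x = 0 ↦ 1
x = 1/3 ↦ 1
x = 2/3 ↦ 1
x = 1 ↦ 1
Every assignment gives a value ≥ 1.

Yes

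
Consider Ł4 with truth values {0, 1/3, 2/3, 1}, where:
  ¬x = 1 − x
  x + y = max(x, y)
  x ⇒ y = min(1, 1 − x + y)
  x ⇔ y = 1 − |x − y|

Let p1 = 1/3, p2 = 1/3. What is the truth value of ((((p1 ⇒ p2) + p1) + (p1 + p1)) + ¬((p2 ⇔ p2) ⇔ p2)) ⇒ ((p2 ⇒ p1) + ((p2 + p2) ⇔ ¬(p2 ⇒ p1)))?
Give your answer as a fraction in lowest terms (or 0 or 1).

1

p1 ⇒ p2 = 1/3 ⇒ 1/3 = 1
(p1 ⇒ p2) + p1 = 1 + 1/3 = 1
p1 + p1 = 1/3 + 1/3 = 1/3
((p1 ⇒ p2) + p1) + (p1 + p1) = 1 + 1/3 = 1
p2 ⇔ p2 = 1/3 ⇔ 1/3 = 1
(p2 ⇔ p2) ⇔ p2 = 1 ⇔ 1/3 = 1/3
¬((p2 ⇔ p2) ⇔ p2) = ¬1/3 = 2/3
(((p1 ⇒ p2) + p1) + (p1 + p1)) + ¬((p2 ⇔ p2) ⇔ p2) = 1 + 2/3 = 1
p2 ⇒ p1 = 1/3 ⇒ 1/3 = 1
p2 + p2 = 1/3 + 1/3 = 1/3
p2 ⇒ p1 = 1/3 ⇒ 1/3 = 1
¬(p2 ⇒ p1) = ¬1 = 0
(p2 + p2) ⇔ ¬(p2 ⇒ p1) = 1/3 ⇔ 0 = 2/3
(p2 ⇒ p1) + ((p2 + p2) ⇔ ¬(p2 ⇒ p1)) = 1 + 2/3 = 1
((((p1 ⇒ p2) + p1) + (p1 + p1)) + ¬((p2 ⇔ p2) ⇔ p2)) ⇒ ((p2 ⇒ p1) + ((p2 + p2) ⇔ ¬(p2 ⇒ p1))) = 1 ⇒ 1 = 1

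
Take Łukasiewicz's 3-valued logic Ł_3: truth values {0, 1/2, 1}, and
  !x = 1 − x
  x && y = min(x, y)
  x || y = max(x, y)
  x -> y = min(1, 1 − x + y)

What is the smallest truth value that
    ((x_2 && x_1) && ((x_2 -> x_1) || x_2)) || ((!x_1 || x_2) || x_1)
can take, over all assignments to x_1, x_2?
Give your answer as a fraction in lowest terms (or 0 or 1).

Take x_1 = 1/2, x_2 = 0:
x_2 && x_1 = 0 && 1/2 = 0
x_2 -> x_1 = 0 -> 1/2 = 1
(x_2 -> x_1) || x_2 = 1 || 0 = 1
(x_2 && x_1) && ((x_2 -> x_1) || x_2) = 0 && 1 = 0
!x_1 = !1/2 = 1/2
!x_1 || x_2 = 1/2 || 0 = 1/2
(!x_1 || x_2) || x_1 = 1/2 || 1/2 = 1/2
((x_2 && x_1) && ((x_2 -> x_1) || x_2)) || ((!x_1 || x_2) || x_1) = 0 || 1/2 = 1/2
No assignment yields a value below 1/2, so this is the minimum.

1/2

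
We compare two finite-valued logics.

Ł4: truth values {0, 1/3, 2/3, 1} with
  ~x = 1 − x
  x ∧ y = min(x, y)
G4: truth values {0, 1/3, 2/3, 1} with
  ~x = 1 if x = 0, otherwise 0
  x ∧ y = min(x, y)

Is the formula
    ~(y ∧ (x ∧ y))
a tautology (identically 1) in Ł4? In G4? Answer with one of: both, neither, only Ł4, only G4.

In Ł4: at x = 1/3, y = 1/3 the value is 2/3 — not a tautology.
In G4: at x = 1/3, y = 1/3 the value is 0 — not a tautology.

neither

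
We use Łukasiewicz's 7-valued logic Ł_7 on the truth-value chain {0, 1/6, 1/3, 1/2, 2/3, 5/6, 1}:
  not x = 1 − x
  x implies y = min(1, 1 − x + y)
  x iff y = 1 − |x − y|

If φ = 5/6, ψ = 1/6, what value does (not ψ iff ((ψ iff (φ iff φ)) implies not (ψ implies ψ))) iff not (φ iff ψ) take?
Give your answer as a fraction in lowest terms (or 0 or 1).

2/3

not ψ = not 1/6 = 5/6
φ iff φ = 5/6 iff 5/6 = 1
ψ iff (φ iff φ) = 1/6 iff 1 = 1/6
ψ implies ψ = 1/6 implies 1/6 = 1
not (ψ implies ψ) = not 1 = 0
(ψ iff (φ iff φ)) implies not (ψ implies ψ) = 1/6 implies 0 = 5/6
not ψ iff ((ψ iff (φ iff φ)) implies not (ψ implies ψ)) = 5/6 iff 5/6 = 1
φ iff ψ = 5/6 iff 1/6 = 1/3
not (φ iff ψ) = not 1/3 = 2/3
(not ψ iff ((ψ iff (φ iff φ)) implies not (ψ implies ψ))) iff not (φ iff ψ) = 1 iff 2/3 = 2/3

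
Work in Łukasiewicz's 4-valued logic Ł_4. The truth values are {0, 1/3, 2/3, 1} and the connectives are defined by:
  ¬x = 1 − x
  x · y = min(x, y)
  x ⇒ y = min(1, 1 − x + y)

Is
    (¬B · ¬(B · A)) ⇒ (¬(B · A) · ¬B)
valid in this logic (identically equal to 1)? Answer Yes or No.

A = 0, B = 0 ↦ 1
A = 0, B = 1/3 ↦ 1
A = 0, B = 2/3 ↦ 1
A = 0, B = 1 ↦ 1
A = 1/3, B = 0 ↦ 1
A = 1/3, B = 1/3 ↦ 1
A = 1/3, B = 2/3 ↦ 1
A = 1/3, B = 1 ↦ 1
A = 2/3, B = 0 ↦ 1
A = 2/3, B = 1/3 ↦ 1
A = 2/3, B = 2/3 ↦ 1
A = 2/3, B = 1 ↦ 1
A = 1, B = 0 ↦ 1
A = 1, B = 1/3 ↦ 1
A = 1, B = 2/3 ↦ 1
A = 1, B = 1 ↦ 1
Every assignment gives a value ≥ 1.

Yes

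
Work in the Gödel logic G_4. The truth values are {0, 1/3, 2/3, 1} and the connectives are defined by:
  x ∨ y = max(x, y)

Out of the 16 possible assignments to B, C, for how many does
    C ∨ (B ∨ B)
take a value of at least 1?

7

B = 0, C = 0 ↦ 0  <
B = 0, C = 1/3 ↦ 1/3  <
B = 0, C = 2/3 ↦ 2/3  <
B = 0, C = 1 ↦ 1  ≥
B = 1/3, C = 0 ↦ 1/3  <
B = 1/3, C = 1/3 ↦ 1/3  <
B = 1/3, C = 2/3 ↦ 2/3  <
B = 1/3, C = 1 ↦ 1  ≥
B = 2/3, C = 0 ↦ 2/3  <
B = 2/3, C = 1/3 ↦ 2/3  <
B = 2/3, C = 2/3 ↦ 2/3  <
B = 2/3, C = 1 ↦ 1  ≥
B = 1, C = 0 ↦ 1  ≥
B = 1, C = 1/3 ↦ 1  ≥
B = 1, C = 2/3 ↦ 1  ≥
B = 1, C = 1 ↦ 1  ≥
So 7 of the 16 assignments meet the threshold.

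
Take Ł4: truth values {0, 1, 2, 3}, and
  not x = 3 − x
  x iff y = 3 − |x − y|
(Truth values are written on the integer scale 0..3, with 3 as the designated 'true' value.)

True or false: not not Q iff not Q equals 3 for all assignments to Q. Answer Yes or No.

Counterexample: take Q = 0.
not Q = not 0 = 3
not not Q = not 3 = 0
not Q = not 0 = 3
not not Q iff not Q = 0 iff 3 = 0
This gives 0 ≠ 3.

No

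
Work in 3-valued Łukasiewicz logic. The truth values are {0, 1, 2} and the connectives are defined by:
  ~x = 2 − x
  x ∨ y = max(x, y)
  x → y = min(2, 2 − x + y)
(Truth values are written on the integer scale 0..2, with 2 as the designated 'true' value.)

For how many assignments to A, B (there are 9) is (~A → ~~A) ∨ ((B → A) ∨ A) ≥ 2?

A = 0, B = 0 ↦ 2  ≥
A = 0, B = 1 ↦ 1  <
A = 0, B = 2 ↦ 0  <
A = 1, B = 0 ↦ 2  ≥
A = 1, B = 1 ↦ 2  ≥
A = 1, B = 2 ↦ 2  ≥
A = 2, B = 0 ↦ 2  ≥
A = 2, B = 1 ↦ 2  ≥
A = 2, B = 2 ↦ 2  ≥
So 7 of the 9 assignments meet the threshold.

7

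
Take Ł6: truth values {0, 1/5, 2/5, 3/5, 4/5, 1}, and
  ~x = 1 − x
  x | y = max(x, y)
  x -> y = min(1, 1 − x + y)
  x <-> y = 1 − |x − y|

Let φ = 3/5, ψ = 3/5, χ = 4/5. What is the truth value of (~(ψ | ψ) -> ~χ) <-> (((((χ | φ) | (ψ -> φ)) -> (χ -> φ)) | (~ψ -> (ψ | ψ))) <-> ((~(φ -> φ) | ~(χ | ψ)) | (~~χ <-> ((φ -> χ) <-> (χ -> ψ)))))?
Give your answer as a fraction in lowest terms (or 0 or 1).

4/5

ψ | ψ = 3/5 | 3/5 = 3/5
~(ψ | ψ) = ~3/5 = 2/5
~χ = ~4/5 = 1/5
~(ψ | ψ) -> ~χ = 2/5 -> 1/5 = 4/5
χ | φ = 4/5 | 3/5 = 4/5
ψ -> φ = 3/5 -> 3/5 = 1
(χ | φ) | (ψ -> φ) = 4/5 | 1 = 1
χ -> φ = 4/5 -> 3/5 = 4/5
((χ | φ) | (ψ -> φ)) -> (χ -> φ) = 1 -> 4/5 = 4/5
~ψ = ~3/5 = 2/5
ψ | ψ = 3/5 | 3/5 = 3/5
~ψ -> (ψ | ψ) = 2/5 -> 3/5 = 1
(((χ | φ) | (ψ -> φ)) -> (χ -> φ)) | (~ψ -> (ψ | ψ)) = 4/5 | 1 = 1
φ -> φ = 3/5 -> 3/5 = 1
~(φ -> φ) = ~1 = 0
χ | ψ = 4/5 | 3/5 = 4/5
~(χ | ψ) = ~4/5 = 1/5
~(φ -> φ) | ~(χ | ψ) = 0 | 1/5 = 1/5
~χ = ~4/5 = 1/5
~~χ = ~1/5 = 4/5
φ -> χ = 3/5 -> 4/5 = 1
χ -> ψ = 4/5 -> 3/5 = 4/5
(φ -> χ) <-> (χ -> ψ) = 1 <-> 4/5 = 4/5
~~χ <-> ((φ -> χ) <-> (χ -> ψ)) = 4/5 <-> 4/5 = 1
(~(φ -> φ) | ~(χ | ψ)) | (~~χ <-> ((φ -> χ) <-> (χ -> ψ))) = 1/5 | 1 = 1
((((χ | φ) | (ψ -> φ)) -> (χ -> φ)) | (~ψ -> (ψ | ψ))) <-> ((~(φ -> φ) | ~(χ | ψ)) | (~~χ <-> ((φ -> χ) <-> (χ -> ψ)))) = 1 <-> 1 = 1
(~(ψ | ψ) -> ~χ) <-> (((((χ | φ) | (ψ -> φ)) -> (χ -> φ)) | (~ψ -> (ψ | ψ))) <-> ((~(φ -> φ) | ~(χ | ψ)) | (~~χ <-> ((φ -> χ) <-> (χ -> ψ))))) = 4/5 <-> 1 = 4/5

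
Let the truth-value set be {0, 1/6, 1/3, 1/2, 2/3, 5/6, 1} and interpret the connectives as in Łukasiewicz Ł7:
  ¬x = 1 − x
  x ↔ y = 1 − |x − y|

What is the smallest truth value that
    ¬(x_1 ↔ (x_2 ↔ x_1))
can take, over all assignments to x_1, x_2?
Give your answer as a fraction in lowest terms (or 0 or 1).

Take x_1 = 0, x_2 = 1:
x_2 ↔ x_1 = 1 ↔ 0 = 0
x_1 ↔ (x_2 ↔ x_1) = 0 ↔ 0 = 1
¬(x_1 ↔ (x_2 ↔ x_1)) = ¬1 = 0
No assignment yields a value below 0, so this is the minimum.

0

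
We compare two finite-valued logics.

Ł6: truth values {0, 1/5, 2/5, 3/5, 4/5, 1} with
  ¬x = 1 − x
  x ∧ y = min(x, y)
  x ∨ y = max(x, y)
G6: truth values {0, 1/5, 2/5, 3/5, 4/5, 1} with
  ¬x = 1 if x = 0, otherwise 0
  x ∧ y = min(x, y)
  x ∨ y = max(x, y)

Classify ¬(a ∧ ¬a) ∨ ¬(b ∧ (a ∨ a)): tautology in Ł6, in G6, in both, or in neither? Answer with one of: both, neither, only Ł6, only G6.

only G6

In Ł6: at a = 1/5, b = 1/5 the value is 4/5 — not a tautology.
In G6: every assignment gives 1 — tautology.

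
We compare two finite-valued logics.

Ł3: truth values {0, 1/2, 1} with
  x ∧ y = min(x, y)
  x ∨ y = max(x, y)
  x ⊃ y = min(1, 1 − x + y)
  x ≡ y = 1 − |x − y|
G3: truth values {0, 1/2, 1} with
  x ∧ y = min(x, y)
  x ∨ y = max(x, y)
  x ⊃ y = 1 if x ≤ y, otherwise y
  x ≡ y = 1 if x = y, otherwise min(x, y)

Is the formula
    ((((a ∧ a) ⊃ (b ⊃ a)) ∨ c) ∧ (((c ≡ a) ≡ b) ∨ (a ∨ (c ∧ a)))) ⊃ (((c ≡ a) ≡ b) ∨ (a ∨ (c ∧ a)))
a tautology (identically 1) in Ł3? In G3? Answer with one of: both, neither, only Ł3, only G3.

both

In Ł3: every assignment gives 1 — tautology.
In G3: every assignment gives 1 — tautology.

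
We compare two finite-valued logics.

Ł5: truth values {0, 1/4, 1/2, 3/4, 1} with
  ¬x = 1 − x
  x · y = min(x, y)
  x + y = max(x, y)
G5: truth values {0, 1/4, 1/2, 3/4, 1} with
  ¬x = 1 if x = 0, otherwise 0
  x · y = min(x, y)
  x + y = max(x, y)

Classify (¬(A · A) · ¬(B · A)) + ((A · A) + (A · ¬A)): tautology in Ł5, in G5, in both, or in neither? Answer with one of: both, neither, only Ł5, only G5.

neither

In Ł5: at A = 1/4, B = 0 the value is 3/4 — not a tautology.
In G5: at A = 1/4, B = 0 the value is 1/4 — not a tautology.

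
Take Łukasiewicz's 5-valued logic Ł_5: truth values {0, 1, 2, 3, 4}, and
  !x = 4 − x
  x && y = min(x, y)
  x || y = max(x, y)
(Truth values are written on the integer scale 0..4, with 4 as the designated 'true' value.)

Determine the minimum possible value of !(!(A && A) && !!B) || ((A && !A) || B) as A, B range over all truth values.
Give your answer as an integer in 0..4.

Take A = 0, B = 2:
A && A = 0 && 0 = 0
!(A && A) = !0 = 4
!B = !2 = 2
!!B = !2 = 2
!(A && A) && !!B = 4 && 2 = 2
!(!(A && A) && !!B) = !2 = 2
!A = !0 = 4
A && !A = 0 && 4 = 0
(A && !A) || B = 0 || 2 = 2
!(!(A && A) && !!B) || ((A && !A) || B) = 2 || 2 = 2
No assignment yields a value below 2, so this is the minimum.

2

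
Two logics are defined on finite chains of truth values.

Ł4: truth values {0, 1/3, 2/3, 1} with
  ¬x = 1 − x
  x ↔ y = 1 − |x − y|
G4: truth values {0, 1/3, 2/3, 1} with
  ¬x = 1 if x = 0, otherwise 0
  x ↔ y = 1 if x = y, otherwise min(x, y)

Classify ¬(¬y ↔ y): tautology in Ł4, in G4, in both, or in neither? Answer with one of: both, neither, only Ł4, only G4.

only G4

In Ł4: at y = 1/3 the value is 1/3 — not a tautology.
In G4: every assignment gives 1 — tautology.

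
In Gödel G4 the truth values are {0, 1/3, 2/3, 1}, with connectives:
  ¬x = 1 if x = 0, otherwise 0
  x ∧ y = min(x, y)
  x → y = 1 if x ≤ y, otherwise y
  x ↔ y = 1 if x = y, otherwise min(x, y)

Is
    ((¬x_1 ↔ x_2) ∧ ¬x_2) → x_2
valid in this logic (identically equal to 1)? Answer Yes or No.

Counterexample: take x_1 = 1/3, x_2 = 0.
¬x_1 = ¬1/3 = 0
¬x_1 ↔ x_2 = 0 ↔ 0 = 1
¬x_2 = ¬0 = 1
(¬x_1 ↔ x_2) ∧ ¬x_2 = 1 ∧ 1 = 1
((¬x_1 ↔ x_2) ∧ ¬x_2) → x_2 = 1 → 0 = 0
This gives 0 ≠ 1.

No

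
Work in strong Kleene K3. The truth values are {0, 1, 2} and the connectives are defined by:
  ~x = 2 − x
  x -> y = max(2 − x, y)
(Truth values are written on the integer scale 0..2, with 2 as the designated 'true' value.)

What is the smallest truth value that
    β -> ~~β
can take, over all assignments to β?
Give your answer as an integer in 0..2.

1

Take β = 1:
~β = ~1 = 1
~~β = ~1 = 1
β -> ~~β = 1 -> 1 = 1
No assignment yields a value below 1, so this is the minimum.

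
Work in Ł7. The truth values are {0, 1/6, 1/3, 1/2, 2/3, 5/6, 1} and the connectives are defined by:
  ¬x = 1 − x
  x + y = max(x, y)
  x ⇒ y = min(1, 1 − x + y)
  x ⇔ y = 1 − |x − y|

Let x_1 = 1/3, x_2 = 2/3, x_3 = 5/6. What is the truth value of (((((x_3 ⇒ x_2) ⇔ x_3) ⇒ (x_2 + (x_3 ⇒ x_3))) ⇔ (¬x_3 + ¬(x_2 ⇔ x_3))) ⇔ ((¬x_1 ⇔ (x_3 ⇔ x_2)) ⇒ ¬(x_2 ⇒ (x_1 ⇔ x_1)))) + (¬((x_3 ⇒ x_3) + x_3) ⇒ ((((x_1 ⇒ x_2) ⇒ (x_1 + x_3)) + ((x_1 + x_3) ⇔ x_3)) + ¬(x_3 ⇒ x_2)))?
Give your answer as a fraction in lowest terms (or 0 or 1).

1

x_3 ⇒ x_2 = 5/6 ⇒ 2/3 = 5/6
(x_3 ⇒ x_2) ⇔ x_3 = 5/6 ⇔ 5/6 = 1
x_3 ⇒ x_3 = 5/6 ⇒ 5/6 = 1
x_2 + (x_3 ⇒ x_3) = 2/3 + 1 = 1
((x_3 ⇒ x_2) ⇔ x_3) ⇒ (x_2 + (x_3 ⇒ x_3)) = 1 ⇒ 1 = 1
¬x_3 = ¬5/6 = 1/6
x_2 ⇔ x_3 = 2/3 ⇔ 5/6 = 5/6
¬(x_2 ⇔ x_3) = ¬5/6 = 1/6
¬x_3 + ¬(x_2 ⇔ x_3) = 1/6 + 1/6 = 1/6
(((x_3 ⇒ x_2) ⇔ x_3) ⇒ (x_2 + (x_3 ⇒ x_3))) ⇔ (¬x_3 + ¬(x_2 ⇔ x_3)) = 1 ⇔ 1/6 = 1/6
¬x_1 = ¬1/3 = 2/3
x_3 ⇔ x_2 = 5/6 ⇔ 2/3 = 5/6
¬x_1 ⇔ (x_3 ⇔ x_2) = 2/3 ⇔ 5/6 = 5/6
x_1 ⇔ x_1 = 1/3 ⇔ 1/3 = 1
x_2 ⇒ (x_1 ⇔ x_1) = 2/3 ⇒ 1 = 1
¬(x_2 ⇒ (x_1 ⇔ x_1)) = ¬1 = 0
(¬x_1 ⇔ (x_3 ⇔ x_2)) ⇒ ¬(x_2 ⇒ (x_1 ⇔ x_1)) = 5/6 ⇒ 0 = 1/6
((((x_3 ⇒ x_2) ⇔ x_3) ⇒ (x_2 + (x_3 ⇒ x_3))) ⇔ (¬x_3 + ¬(x_2 ⇔ x_3))) ⇔ ((¬x_1 ⇔ (x_3 ⇔ x_2)) ⇒ ¬(x_2 ⇒ (x_1 ⇔ x_1))) = 1/6 ⇔ 1/6 = 1
x_3 ⇒ x_3 = 5/6 ⇒ 5/6 = 1
(x_3 ⇒ x_3) + x_3 = 1 + 5/6 = 1
¬((x_3 ⇒ x_3) + x_3) = ¬1 = 0
x_1 ⇒ x_2 = 1/3 ⇒ 2/3 = 1
x_1 + x_3 = 1/3 + 5/6 = 5/6
(x_1 ⇒ x_2) ⇒ (x_1 + x_3) = 1 ⇒ 5/6 = 5/6
x_1 + x_3 = 1/3 + 5/6 = 5/6
(x_1 + x_3) ⇔ x_3 = 5/6 ⇔ 5/6 = 1
((x_1 ⇒ x_2) ⇒ (x_1 + x_3)) + ((x_1 + x_3) ⇔ x_3) = 5/6 + 1 = 1
x_3 ⇒ x_2 = 5/6 ⇒ 2/3 = 5/6
¬(x_3 ⇒ x_2) = ¬5/6 = 1/6
(((x_1 ⇒ x_2) ⇒ (x_1 + x_3)) + ((x_1 + x_3) ⇔ x_3)) + ¬(x_3 ⇒ x_2) = 1 + 1/6 = 1
¬((x_3 ⇒ x_3) + x_3) ⇒ ((((x_1 ⇒ x_2) ⇒ (x_1 + x_3)) + ((x_1 + x_3) ⇔ x_3)) + ¬(x_3 ⇒ x_2)) = 0 ⇒ 1 = 1
(((((x_3 ⇒ x_2) ⇔ x_3) ⇒ (x_2 + (x_3 ⇒ x_3))) ⇔ (¬x_3 + ¬(x_2 ⇔ x_3))) ⇔ ((¬x_1 ⇔ (x_3 ⇔ x_2)) ⇒ ¬(x_2 ⇒ (x_1 ⇔ x_1)))) + (¬((x_3 ⇒ x_3) + x_3) ⇒ ((((x_1 ⇒ x_2) ⇒ (x_1 + x_3)) + ((x_1 + x_3) ⇔ x_3)) + ¬(x_3 ⇒ x_2))) = 1 + 1 = 1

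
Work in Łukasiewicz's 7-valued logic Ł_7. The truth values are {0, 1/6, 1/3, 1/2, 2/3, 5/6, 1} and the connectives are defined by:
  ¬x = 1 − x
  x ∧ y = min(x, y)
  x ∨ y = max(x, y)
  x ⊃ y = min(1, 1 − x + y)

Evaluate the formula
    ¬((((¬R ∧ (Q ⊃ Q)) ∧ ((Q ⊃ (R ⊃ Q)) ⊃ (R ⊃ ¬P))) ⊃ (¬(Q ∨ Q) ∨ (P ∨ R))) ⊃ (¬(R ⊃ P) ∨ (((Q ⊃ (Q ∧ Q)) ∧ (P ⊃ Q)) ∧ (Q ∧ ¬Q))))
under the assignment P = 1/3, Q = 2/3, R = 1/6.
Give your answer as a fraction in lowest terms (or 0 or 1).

1/6

¬R = ¬1/6 = 5/6
Q ⊃ Q = 2/3 ⊃ 2/3 = 1
¬R ∧ (Q ⊃ Q) = 5/6 ∧ 1 = 5/6
R ⊃ Q = 1/6 ⊃ 2/3 = 1
Q ⊃ (R ⊃ Q) = 2/3 ⊃ 1 = 1
¬P = ¬1/3 = 2/3
R ⊃ ¬P = 1/6 ⊃ 2/3 = 1
(Q ⊃ (R ⊃ Q)) ⊃ (R ⊃ ¬P) = 1 ⊃ 1 = 1
(¬R ∧ (Q ⊃ Q)) ∧ ((Q ⊃ (R ⊃ Q)) ⊃ (R ⊃ ¬P)) = 5/6 ∧ 1 = 5/6
Q ∨ Q = 2/3 ∨ 2/3 = 2/3
¬(Q ∨ Q) = ¬2/3 = 1/3
P ∨ R = 1/3 ∨ 1/6 = 1/3
¬(Q ∨ Q) ∨ (P ∨ R) = 1/3 ∨ 1/3 = 1/3
((¬R ∧ (Q ⊃ Q)) ∧ ((Q ⊃ (R ⊃ Q)) ⊃ (R ⊃ ¬P))) ⊃ (¬(Q ∨ Q) ∨ (P ∨ R)) = 5/6 ⊃ 1/3 = 1/2
R ⊃ P = 1/6 ⊃ 1/3 = 1
¬(R ⊃ P) = ¬1 = 0
Q ∧ Q = 2/3 ∧ 2/3 = 2/3
Q ⊃ (Q ∧ Q) = 2/3 ⊃ 2/3 = 1
P ⊃ Q = 1/3 ⊃ 2/3 = 1
(Q ⊃ (Q ∧ Q)) ∧ (P ⊃ Q) = 1 ∧ 1 = 1
¬Q = ¬2/3 = 1/3
Q ∧ ¬Q = 2/3 ∧ 1/3 = 1/3
((Q ⊃ (Q ∧ Q)) ∧ (P ⊃ Q)) ∧ (Q ∧ ¬Q) = 1 ∧ 1/3 = 1/3
¬(R ⊃ P) ∨ (((Q ⊃ (Q ∧ Q)) ∧ (P ⊃ Q)) ∧ (Q ∧ ¬Q)) = 0 ∨ 1/3 = 1/3
(((¬R ∧ (Q ⊃ Q)) ∧ ((Q ⊃ (R ⊃ Q)) ⊃ (R ⊃ ¬P))) ⊃ (¬(Q ∨ Q) ∨ (P ∨ R))) ⊃ (¬(R ⊃ P) ∨ (((Q ⊃ (Q ∧ Q)) ∧ (P ⊃ Q)) ∧ (Q ∧ ¬Q))) = 1/2 ⊃ 1/3 = 5/6
¬((((¬R ∧ (Q ⊃ Q)) ∧ ((Q ⊃ (R ⊃ Q)) ⊃ (R ⊃ ¬P))) ⊃ (¬(Q ∨ Q) ∨ (P ∨ R))) ⊃ (¬(R ⊃ P) ∨ (((Q ⊃ (Q ∧ Q)) ∧ (P ⊃ Q)) ∧ (Q ∧ ¬Q)))) = ¬5/6 = 1/6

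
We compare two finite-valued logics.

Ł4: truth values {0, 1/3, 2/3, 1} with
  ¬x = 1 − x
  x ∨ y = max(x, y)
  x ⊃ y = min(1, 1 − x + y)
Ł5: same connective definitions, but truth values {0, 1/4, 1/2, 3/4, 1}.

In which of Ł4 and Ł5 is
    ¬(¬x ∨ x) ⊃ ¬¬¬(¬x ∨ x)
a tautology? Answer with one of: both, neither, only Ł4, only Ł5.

In Ł4: every assignment gives 1 — tautology.
In Ł5: every assignment gives 1 — tautology.

both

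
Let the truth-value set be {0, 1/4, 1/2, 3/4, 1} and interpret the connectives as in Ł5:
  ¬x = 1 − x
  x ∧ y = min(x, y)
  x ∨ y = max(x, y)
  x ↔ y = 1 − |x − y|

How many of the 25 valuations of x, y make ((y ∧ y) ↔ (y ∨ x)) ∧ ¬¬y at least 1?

5

value 1: 5 assignments (counts)
value 3/4: 5 assignments
value 1/2: 5 assignments
value 1/4: 5 assignments
value 0: 5 assignments
So 5 of the 25 assignments meet the threshold.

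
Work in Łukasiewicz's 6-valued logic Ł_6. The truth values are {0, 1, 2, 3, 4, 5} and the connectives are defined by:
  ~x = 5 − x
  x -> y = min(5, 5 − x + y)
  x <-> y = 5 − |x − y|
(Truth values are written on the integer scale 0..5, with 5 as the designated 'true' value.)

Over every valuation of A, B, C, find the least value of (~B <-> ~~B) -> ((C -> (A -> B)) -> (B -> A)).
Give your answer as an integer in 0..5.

Take A = 0, B = 3, C = 0:
~B = ~3 = 2
~B = ~3 = 2
~~B = ~2 = 3
~B <-> ~~B = 2 <-> 3 = 4
A -> B = 0 -> 3 = 5
C -> (A -> B) = 0 -> 5 = 5
B -> A = 3 -> 0 = 2
(C -> (A -> B)) -> (B -> A) = 5 -> 2 = 2
(~B <-> ~~B) -> ((C -> (A -> B)) -> (B -> A)) = 4 -> 2 = 3
No assignment yields a value below 3, so this is the minimum.

3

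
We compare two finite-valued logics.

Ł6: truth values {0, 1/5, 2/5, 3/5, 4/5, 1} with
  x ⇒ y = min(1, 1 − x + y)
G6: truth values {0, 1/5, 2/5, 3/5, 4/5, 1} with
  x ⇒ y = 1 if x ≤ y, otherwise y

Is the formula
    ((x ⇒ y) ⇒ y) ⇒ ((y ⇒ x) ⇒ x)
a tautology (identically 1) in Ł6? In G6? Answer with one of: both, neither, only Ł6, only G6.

In Ł6: every assignment gives 1 — tautology.
In G6: at x = 1/5, y = 0 the value is 1/5 — not a tautology.

only Ł6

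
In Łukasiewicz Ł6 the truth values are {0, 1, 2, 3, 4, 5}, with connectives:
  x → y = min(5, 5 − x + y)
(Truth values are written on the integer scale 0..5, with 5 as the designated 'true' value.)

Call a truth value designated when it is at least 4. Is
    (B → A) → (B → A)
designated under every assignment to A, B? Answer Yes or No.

Yes

At A = 5, B = 2, for instance:
B → A = 2 → 5 = 5
B → A = 2 → 5 = 5
(B → A) → (B → A) = 5 → 5 = 5
and checking the remaining 35 assignments likewise gives ≥ 4 in every case.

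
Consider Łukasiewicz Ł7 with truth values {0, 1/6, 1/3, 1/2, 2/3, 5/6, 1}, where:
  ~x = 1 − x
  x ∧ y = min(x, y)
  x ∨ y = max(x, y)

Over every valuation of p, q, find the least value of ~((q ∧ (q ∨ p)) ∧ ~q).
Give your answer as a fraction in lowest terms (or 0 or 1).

Take p = 0, q = 1/2:
q ∨ p = 1/2 ∨ 0 = 1/2
q ∧ (q ∨ p) = 1/2 ∧ 1/2 = 1/2
~q = ~1/2 = 1/2
(q ∧ (q ∨ p)) ∧ ~q = 1/2 ∧ 1/2 = 1/2
~((q ∧ (q ∨ p)) ∧ ~q) = ~1/2 = 1/2
No assignment yields a value below 1/2, so this is the minimum.

1/2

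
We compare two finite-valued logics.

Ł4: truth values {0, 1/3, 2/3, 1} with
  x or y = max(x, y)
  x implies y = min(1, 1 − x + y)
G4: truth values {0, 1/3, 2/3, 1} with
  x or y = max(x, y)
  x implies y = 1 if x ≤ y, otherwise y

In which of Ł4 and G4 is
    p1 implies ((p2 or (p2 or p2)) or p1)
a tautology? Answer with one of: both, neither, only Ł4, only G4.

In Ł4: every assignment gives 1 — tautology.
In G4: every assignment gives 1 — tautology.

both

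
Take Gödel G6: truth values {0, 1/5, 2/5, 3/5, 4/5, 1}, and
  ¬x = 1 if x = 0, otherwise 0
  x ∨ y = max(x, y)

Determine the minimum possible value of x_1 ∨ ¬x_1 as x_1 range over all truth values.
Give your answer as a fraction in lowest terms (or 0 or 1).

Take x_1 = 1/5:
¬x_1 = ¬1/5 = 0
x_1 ∨ ¬x_1 = 1/5 ∨ 0 = 1/5
No assignment yields a value below 1/5, so this is the minimum.

1/5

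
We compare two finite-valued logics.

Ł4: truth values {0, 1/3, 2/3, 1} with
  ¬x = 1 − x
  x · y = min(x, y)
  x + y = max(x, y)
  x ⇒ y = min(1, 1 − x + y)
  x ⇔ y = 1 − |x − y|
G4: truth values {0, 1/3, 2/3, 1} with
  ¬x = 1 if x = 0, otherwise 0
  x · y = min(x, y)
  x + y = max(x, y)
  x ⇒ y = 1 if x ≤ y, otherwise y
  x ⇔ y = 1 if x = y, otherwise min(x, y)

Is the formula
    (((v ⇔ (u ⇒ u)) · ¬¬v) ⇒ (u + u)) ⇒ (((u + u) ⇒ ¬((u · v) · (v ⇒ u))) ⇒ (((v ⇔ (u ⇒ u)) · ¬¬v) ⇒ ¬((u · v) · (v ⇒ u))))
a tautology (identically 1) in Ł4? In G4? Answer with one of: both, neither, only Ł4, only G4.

both

In Ł4: every assignment gives 1 — tautology.
In G4: every assignment gives 1 — tautology.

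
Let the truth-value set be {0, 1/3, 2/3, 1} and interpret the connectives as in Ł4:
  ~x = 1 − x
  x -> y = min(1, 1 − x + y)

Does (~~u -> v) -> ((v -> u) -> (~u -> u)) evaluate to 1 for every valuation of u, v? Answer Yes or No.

Counterexample: take u = 0, v = 0.
~u = ~0 = 1
~~u = ~1 = 0
~~u -> v = 0 -> 0 = 1
v -> u = 0 -> 0 = 1
~u = ~0 = 1
~u -> u = 1 -> 0 = 0
(v -> u) -> (~u -> u) = 1 -> 0 = 0
(~~u -> v) -> ((v -> u) -> (~u -> u)) = 1 -> 0 = 0
This gives 0 ≠ 1.

No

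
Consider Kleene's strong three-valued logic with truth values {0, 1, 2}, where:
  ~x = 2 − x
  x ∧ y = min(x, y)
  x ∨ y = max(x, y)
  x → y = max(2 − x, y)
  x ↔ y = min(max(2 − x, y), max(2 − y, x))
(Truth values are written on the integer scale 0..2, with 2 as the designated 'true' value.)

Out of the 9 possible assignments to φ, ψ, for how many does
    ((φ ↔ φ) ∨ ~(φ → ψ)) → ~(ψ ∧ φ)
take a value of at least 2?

5

φ = 0, ψ = 0 ↦ 2  ≥
φ = 0, ψ = 1 ↦ 2  ≥
φ = 0, ψ = 2 ↦ 2  ≥
φ = 1, ψ = 0 ↦ 2  ≥
φ = 1, ψ = 1 ↦ 1  <
φ = 1, ψ = 2 ↦ 1  <
φ = 2, ψ = 0 ↦ 2  ≥
φ = 2, ψ = 1 ↦ 1  <
φ = 2, ψ = 2 ↦ 0  <
So 5 of the 9 assignments meet the threshold.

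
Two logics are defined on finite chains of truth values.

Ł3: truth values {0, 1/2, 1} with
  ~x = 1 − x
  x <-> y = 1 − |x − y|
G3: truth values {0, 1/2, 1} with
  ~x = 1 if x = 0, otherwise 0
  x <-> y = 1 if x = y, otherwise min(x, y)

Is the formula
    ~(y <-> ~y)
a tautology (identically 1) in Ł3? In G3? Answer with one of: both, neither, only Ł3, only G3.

only G3

In Ł3: at y = 1/2 the value is 0 — not a tautology.
In G3: every assignment gives 1 — tautology.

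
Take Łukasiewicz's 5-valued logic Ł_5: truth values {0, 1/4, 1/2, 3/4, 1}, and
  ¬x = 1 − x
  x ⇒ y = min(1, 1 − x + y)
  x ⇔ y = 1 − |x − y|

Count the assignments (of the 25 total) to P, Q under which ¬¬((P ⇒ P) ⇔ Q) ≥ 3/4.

10

value 1: 5 assignments (counts)
value 3/4: 5 assignments (counts)
value 1/2: 5 assignments
value 1/4: 5 assignments
value 0: 5 assignments
So 10 of the 25 assignments meet the threshold.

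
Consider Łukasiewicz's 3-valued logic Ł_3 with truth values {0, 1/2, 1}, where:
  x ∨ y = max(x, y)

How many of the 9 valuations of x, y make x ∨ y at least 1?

x = 0, y = 0 ↦ 0  <
x = 0, y = 1/2 ↦ 1/2  <
x = 0, y = 1 ↦ 1  ≥
x = 1/2, y = 0 ↦ 1/2  <
x = 1/2, y = 1/2 ↦ 1/2  <
x = 1/2, y = 1 ↦ 1  ≥
x = 1, y = 0 ↦ 1  ≥
x = 1, y = 1/2 ↦ 1  ≥
x = 1, y = 1 ↦ 1  ≥
So 5 of the 9 assignments meet the threshold.

5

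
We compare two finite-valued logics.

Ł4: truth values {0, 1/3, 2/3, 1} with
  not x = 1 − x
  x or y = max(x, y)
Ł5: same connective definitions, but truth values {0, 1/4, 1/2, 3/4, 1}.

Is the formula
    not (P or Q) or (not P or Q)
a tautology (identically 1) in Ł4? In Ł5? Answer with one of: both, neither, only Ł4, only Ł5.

neither

In Ł4: at P = 1/3, Q = 0 the value is 2/3 — not a tautology.
In Ł5: at P = 1/4, Q = 0 the value is 3/4 — not a tautology.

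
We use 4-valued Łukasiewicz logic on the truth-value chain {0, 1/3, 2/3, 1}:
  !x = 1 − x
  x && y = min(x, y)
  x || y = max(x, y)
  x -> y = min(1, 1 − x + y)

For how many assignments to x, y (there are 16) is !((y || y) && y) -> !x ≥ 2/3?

x = 0, y = 0 ↦ 1  ≥
x = 0, y = 1/3 ↦ 1  ≥
x = 0, y = 2/3 ↦ 1  ≥
x = 0, y = 1 ↦ 1  ≥
x = 1/3, y = 0 ↦ 2/3  ≥
x = 1/3, y = 1/3 ↦ 1  ≥
x = 1/3, y = 2/3 ↦ 1  ≥
x = 1/3, y = 1 ↦ 1  ≥
x = 2/3, y = 0 ↦ 1/3  <
x = 2/3, y = 1/3 ↦ 2/3  ≥
x = 2/3, y = 2/3 ↦ 1  ≥
x = 2/3, y = 1 ↦ 1  ≥
x = 1, y = 0 ↦ 0  <
x = 1, y = 1/3 ↦ 1/3  <
x = 1, y = 2/3 ↦ 2/3  ≥
x = 1, y = 1 ↦ 1  ≥
So 13 of the 16 assignments meet the threshold.

13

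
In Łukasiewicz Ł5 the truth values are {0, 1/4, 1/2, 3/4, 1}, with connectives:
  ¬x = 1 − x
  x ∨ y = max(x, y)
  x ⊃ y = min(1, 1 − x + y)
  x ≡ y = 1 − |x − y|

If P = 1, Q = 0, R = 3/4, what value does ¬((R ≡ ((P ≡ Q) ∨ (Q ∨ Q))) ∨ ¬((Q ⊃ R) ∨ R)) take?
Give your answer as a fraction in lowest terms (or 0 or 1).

P ≡ Q = 1 ≡ 0 = 0
Q ∨ Q = 0 ∨ 0 = 0
(P ≡ Q) ∨ (Q ∨ Q) = 0 ∨ 0 = 0
R ≡ ((P ≡ Q) ∨ (Q ∨ Q)) = 3/4 ≡ 0 = 1/4
Q ⊃ R = 0 ⊃ 3/4 = 1
(Q ⊃ R) ∨ R = 1 ∨ 3/4 = 1
¬((Q ⊃ R) ∨ R) = ¬1 = 0
(R ≡ ((P ≡ Q) ∨ (Q ∨ Q))) ∨ ¬((Q ⊃ R) ∨ R) = 1/4 ∨ 0 = 1/4
¬((R ≡ ((P ≡ Q) ∨ (Q ∨ Q))) ∨ ¬((Q ⊃ R) ∨ R)) = ¬1/4 = 3/4

3/4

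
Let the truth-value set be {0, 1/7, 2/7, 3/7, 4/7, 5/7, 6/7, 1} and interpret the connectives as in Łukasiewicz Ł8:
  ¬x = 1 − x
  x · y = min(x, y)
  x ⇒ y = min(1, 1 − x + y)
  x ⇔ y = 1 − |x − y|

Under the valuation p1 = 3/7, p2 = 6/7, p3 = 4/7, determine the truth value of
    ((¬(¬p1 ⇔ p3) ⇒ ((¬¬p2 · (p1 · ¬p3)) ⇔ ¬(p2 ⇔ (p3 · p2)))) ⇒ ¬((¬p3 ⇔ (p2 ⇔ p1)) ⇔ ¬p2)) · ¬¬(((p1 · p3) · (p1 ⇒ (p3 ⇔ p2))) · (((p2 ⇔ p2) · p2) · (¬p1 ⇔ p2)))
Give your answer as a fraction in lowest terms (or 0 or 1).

¬p1 = ¬3/7 = 4/7
¬p1 ⇔ p3 = 4/7 ⇔ 4/7 = 1
¬(¬p1 ⇔ p3) = ¬1 = 0
¬p2 = ¬6/7 = 1/7
¬¬p2 = ¬1/7 = 6/7
¬p3 = ¬4/7 = 3/7
p1 · ¬p3 = 3/7 · 3/7 = 3/7
¬¬p2 · (p1 · ¬p3) = 6/7 · 3/7 = 3/7
p3 · p2 = 4/7 · 6/7 = 4/7
p2 ⇔ (p3 · p2) = 6/7 ⇔ 4/7 = 5/7
¬(p2 ⇔ (p3 · p2)) = ¬5/7 = 2/7
(¬¬p2 · (p1 · ¬p3)) ⇔ ¬(p2 ⇔ (p3 · p2)) = 3/7 ⇔ 2/7 = 6/7
¬(¬p1 ⇔ p3) ⇒ ((¬¬p2 · (p1 · ¬p3)) ⇔ ¬(p2 ⇔ (p3 · p2))) = 0 ⇒ 6/7 = 1
¬p3 = ¬4/7 = 3/7
p2 ⇔ p1 = 6/7 ⇔ 3/7 = 4/7
¬p3 ⇔ (p2 ⇔ p1) = 3/7 ⇔ 4/7 = 6/7
¬p2 = ¬6/7 = 1/7
(¬p3 ⇔ (p2 ⇔ p1)) ⇔ ¬p2 = 6/7 ⇔ 1/7 = 2/7
¬((¬p3 ⇔ (p2 ⇔ p1)) ⇔ ¬p2) = ¬2/7 = 5/7
(¬(¬p1 ⇔ p3) ⇒ ((¬¬p2 · (p1 · ¬p3)) ⇔ ¬(p2 ⇔ (p3 · p2)))) ⇒ ¬((¬p3 ⇔ (p2 ⇔ p1)) ⇔ ¬p2) = 1 ⇒ 5/7 = 5/7
p1 · p3 = 3/7 · 4/7 = 3/7
p3 ⇔ p2 = 4/7 ⇔ 6/7 = 5/7
p1 ⇒ (p3 ⇔ p2) = 3/7 ⇒ 5/7 = 1
(p1 · p3) · (p1 ⇒ (p3 ⇔ p2)) = 3/7 · 1 = 3/7
p2 ⇔ p2 = 6/7 ⇔ 6/7 = 1
(p2 ⇔ p2) · p2 = 1 · 6/7 = 6/7
¬p1 = ¬3/7 = 4/7
¬p1 ⇔ p2 = 4/7 ⇔ 6/7 = 5/7
((p2 ⇔ p2) · p2) · (¬p1 ⇔ p2) = 6/7 · 5/7 = 5/7
((p1 · p3) · (p1 ⇒ (p3 ⇔ p2))) · (((p2 ⇔ p2) · p2) · (¬p1 ⇔ p2)) = 3/7 · 5/7 = 3/7
¬(((p1 · p3) · (p1 ⇒ (p3 ⇔ p2))) · (((p2 ⇔ p2) · p2) · (¬p1 ⇔ p2))) = ¬3/7 = 4/7
¬¬(((p1 · p3) · (p1 ⇒ (p3 ⇔ p2))) · (((p2 ⇔ p2) · p2) · (¬p1 ⇔ p2))) = ¬4/7 = 3/7
((¬(¬p1 ⇔ p3) ⇒ ((¬¬p2 · (p1 · ¬p3)) ⇔ ¬(p2 ⇔ (p3 · p2)))) ⇒ ¬((¬p3 ⇔ (p2 ⇔ p1)) ⇔ ¬p2)) · ¬¬(((p1 · p3) · (p1 ⇒ (p3 ⇔ p2))) · (((p2 ⇔ p2) · p2) · (¬p1 ⇔ p2))) = 5/7 · 3/7 = 3/7

3/7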